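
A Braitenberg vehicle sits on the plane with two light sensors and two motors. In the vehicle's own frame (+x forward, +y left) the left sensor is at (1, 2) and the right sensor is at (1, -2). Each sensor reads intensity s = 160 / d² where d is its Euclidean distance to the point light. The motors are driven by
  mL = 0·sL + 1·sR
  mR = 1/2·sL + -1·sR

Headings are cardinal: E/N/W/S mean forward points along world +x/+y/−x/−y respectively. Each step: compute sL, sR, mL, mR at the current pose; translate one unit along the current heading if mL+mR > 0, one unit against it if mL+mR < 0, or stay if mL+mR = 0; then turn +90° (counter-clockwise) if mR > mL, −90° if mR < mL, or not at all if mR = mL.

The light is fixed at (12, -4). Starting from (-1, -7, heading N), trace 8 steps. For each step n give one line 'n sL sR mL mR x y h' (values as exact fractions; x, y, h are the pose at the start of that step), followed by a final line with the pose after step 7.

0 160/229 32/25 32/25 -5328/5725 -1 -7 N
1 10/9 1 1 -4/9 -1 -6 E
2 160/109 32/41 32/41 -208/4469 0 -6 S
3 80/97 16/17 16/17 -872/1649 0 -7 W
4 160/229 32/25 32/25 -5328/5725 -1 -7 N
5 10/9 1 1 -4/9 -1 -6 E
6 160/109 32/41 32/41 -208/4469 0 -6 S
7 80/97 16/17 16/17 -872/1649 0 -7 W
final -1 -7 N

n=0: pose=(-1,-7,N); sL=160/229, sR=32/25; mL=32/25, mR=-5328/5725; mL+mR=80/229 → advance +1; mR−mL=-12656/5725 → turn -1·90°
n=1: pose=(-1,-6,E); sL=10/9, sR=1; mL=1, mR=-4/9; mL+mR=5/9 → advance +1; mR−mL=-13/9 → turn -1·90°
n=2: pose=(0,-6,S); sL=160/109, sR=32/41; mL=32/41, mR=-208/4469; mL+mR=80/109 → advance +1; mR−mL=-3696/4469 → turn -1·90°
n=3: pose=(0,-7,W); sL=80/97, sR=16/17; mL=16/17, mR=-872/1649; mL+mR=40/97 → advance +1; mR−mL=-2424/1649 → turn -1·90°
n=4: pose=(-1,-7,N); sL=160/229, sR=32/25; mL=32/25, mR=-5328/5725; mL+mR=80/229 → advance +1; mR−mL=-12656/5725 → turn -1·90°
n=5: pose=(-1,-6,E); sL=10/9, sR=1; mL=1, mR=-4/9; mL+mR=5/9 → advance +1; mR−mL=-13/9 → turn -1·90°
n=6: pose=(0,-6,S); sL=160/109, sR=32/41; mL=32/41, mR=-208/4469; mL+mR=80/109 → advance +1; mR−mL=-3696/4469 → turn -1·90°
n=7: pose=(0,-7,W); sL=80/97, sR=16/17; mL=16/17, mR=-872/1649; mL+mR=40/97 → advance +1; mR−mL=-2424/1649 → turn -1·90°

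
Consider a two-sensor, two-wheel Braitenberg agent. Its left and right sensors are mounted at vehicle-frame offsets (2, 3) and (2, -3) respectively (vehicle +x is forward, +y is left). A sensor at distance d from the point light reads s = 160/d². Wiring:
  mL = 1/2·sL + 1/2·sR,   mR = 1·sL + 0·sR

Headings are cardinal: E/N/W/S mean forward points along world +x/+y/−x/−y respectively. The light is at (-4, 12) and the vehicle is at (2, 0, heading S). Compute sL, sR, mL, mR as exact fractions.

160/277 32/41 7712/11357 160/277

left sensor world pos  = (5, -2); dL² = 277
right sensor world pos = (-1, -2); dR² = 205
sL = 160/277 = 160/277
sR = 160/205 = 32/41
mL = 1/2·sL + 1/2·sR = 7712/11357
mR = 1·sL + 0·sR = 160/277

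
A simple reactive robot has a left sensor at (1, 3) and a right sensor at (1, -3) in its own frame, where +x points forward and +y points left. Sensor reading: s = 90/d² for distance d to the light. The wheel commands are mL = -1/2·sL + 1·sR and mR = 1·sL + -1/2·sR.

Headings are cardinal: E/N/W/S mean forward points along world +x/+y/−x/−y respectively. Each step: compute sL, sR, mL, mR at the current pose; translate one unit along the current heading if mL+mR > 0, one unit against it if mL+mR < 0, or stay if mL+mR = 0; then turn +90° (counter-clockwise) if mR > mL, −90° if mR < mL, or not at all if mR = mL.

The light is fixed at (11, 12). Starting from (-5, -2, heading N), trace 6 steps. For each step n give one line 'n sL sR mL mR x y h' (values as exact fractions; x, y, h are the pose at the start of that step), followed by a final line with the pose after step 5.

n=0: pose=(-5,-2,N); sL=9/53, sR=45/169; mL=3249/17914, mR=657/17914; mL+mR=1953/8957 → advance +1; mR−mL=-1296/8957 → turn -1·90°
n=1: pose=(-5,-1,E); sL=18/65, sR=90/481; mL=9/185, mR=441/2405; mL+mR=558/2405 → advance +1; mR−mL=324/2405 → turn +1·90°
n=2: pose=(-4,-1,N); sL=5/26, sR=5/16; mL=45/208, mR=15/416; mL+mR=105/416 → advance +1; mR−mL=-75/416 → turn -1·90°
n=3: pose=(-4,0,E); sL=90/277, sR=90/421; mL=5985/116617, mR=25425/116617; mL+mR=31410/116617 → advance +1; mR−mL=19440/116617 → turn +1·90°
n=4: pose=(-3,0,N); sL=9/41, sR=45/121; mL=2601/9922, mR=333/9922; mL+mR=1467/4961 → advance +1; mR−mL=-1134/4961 → turn -1·90°
n=5: pose=(-3,1,E); sL=90/233, sR=18/73; mL=909/17009, mR=4473/17009; mL+mR=5382/17009 → advance +1; mR−mL=3564/17009 → turn +1·90°

0 9/53 45/169 3249/17914 657/17914 -5 -2 N
1 18/65 90/481 9/185 441/2405 -5 -1 E
2 5/26 5/16 45/208 15/416 -4 -1 N
3 90/277 90/421 5985/116617 25425/116617 -4 0 E
4 9/41 45/121 2601/9922 333/9922 -3 0 N
5 90/233 18/73 909/17009 4473/17009 -3 1 E
final -2 1 N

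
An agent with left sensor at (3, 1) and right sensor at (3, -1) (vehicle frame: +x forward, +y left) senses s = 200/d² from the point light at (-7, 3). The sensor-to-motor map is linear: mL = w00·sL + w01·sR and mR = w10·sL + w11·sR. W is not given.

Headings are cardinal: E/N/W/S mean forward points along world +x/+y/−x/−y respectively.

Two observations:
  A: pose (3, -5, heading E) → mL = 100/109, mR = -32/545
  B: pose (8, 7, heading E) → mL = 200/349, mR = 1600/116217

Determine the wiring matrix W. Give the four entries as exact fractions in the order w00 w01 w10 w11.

1 0 -1/2 1/2

obs A: pose=(3,-5,E) → sL=100/109, sR=4/5, mL=100/109, mR=-32/545
obs B: pose=(8,7,E) → sL=200/349, sR=200/333, mL=200/349, mR=1600/116217
sensor matrix S = [[100/109, 4/5], [200/349, 200/333]]; det S = 1172480/12667653
solve [mL_A; mL_B] = S·[w00; w01] and [mR_A; mR_B] = S·[w10; w11]:
  w00 = 1, w01 = 0, w10 = -1/2, w11 = 1/2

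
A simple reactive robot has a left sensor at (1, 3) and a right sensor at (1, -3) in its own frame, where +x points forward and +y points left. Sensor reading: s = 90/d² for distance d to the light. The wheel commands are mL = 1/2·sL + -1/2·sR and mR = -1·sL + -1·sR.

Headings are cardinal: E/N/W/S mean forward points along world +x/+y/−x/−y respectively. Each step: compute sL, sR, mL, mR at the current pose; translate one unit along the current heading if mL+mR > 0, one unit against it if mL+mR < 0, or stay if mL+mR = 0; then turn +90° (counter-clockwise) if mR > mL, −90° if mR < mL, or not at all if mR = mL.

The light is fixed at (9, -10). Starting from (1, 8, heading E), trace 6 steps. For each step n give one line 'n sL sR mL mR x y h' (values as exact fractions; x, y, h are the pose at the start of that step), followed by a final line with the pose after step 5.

0 9/49 45/137 -486/6713 -3438/6713 1 8 E
1 18/65 90/433 972/28145 -13644/28145 0 8 S
2 45/178 45/292 2565/51976 -10575/25988 0 9 W
3 90/521 18/85 -864/44285 -17028/44285 1 9 N
4 9/49 45/137 -486/6713 -3438/6713 1 8 E
5 18/65 90/433 972/28145 -13644/28145 0 8 S
final 0 9 W

n=0: pose=(1,8,E); sL=9/49, sR=45/137; mL=-486/6713, mR=-3438/6713; mL+mR=-3924/6713 → advance -1; mR−mL=-2952/6713 → turn -1·90°
n=1: pose=(0,8,S); sL=18/65, sR=90/433; mL=972/28145, mR=-13644/28145; mL+mR=-12672/28145 → advance -1; mR−mL=-14616/28145 → turn -1·90°
n=2: pose=(0,9,W); sL=45/178, sR=45/292; mL=2565/51976, mR=-10575/25988; mL+mR=-18585/51976 → advance -1; mR−mL=-23715/51976 → turn -1·90°
n=3: pose=(1,9,N); sL=90/521, sR=18/85; mL=-864/44285, mR=-17028/44285; mL+mR=-17892/44285 → advance -1; mR−mL=-16164/44285 → turn -1·90°
n=4: pose=(1,8,E); sL=9/49, sR=45/137; mL=-486/6713, mR=-3438/6713; mL+mR=-3924/6713 → advance -1; mR−mL=-2952/6713 → turn -1·90°
n=5: pose=(0,8,S); sL=18/65, sR=90/433; mL=972/28145, mR=-13644/28145; mL+mR=-12672/28145 → advance -1; mR−mL=-14616/28145 → turn -1·90°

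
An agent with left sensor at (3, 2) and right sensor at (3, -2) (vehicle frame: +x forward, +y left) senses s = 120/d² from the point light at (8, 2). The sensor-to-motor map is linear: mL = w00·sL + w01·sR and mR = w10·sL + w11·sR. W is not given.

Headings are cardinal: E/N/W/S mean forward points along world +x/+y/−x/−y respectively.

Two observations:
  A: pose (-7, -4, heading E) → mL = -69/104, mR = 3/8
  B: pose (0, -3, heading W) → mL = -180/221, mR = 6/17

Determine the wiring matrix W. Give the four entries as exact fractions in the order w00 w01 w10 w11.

-1/2 -1/2 1/2 0

obs A: pose=(-7,-4,E) → sL=3/4, sR=15/26, mL=-69/104, mR=3/8
obs B: pose=(0,-3,W) → sL=12/17, sR=12/13, mL=-180/221, mR=6/17
sensor matrix S = [[3/4, 15/26], [12/17, 12/13]]; det S = 63/221
solve [mL_A; mL_B] = S·[w00; w01] and [mR_A; mR_B] = S·[w10; w11]:
  w00 = -1/2, w01 = -1/2, w10 = 1/2, w11 = 0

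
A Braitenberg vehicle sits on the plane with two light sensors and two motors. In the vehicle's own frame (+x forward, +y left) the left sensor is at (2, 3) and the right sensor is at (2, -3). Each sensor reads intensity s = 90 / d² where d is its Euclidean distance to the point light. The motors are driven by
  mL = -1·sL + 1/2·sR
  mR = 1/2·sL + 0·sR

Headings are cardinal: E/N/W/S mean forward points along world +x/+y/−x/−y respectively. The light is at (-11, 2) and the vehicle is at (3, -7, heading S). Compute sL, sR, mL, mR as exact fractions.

left sensor world pos  = (6, -9); dL² = 410
right sensor world pos = (0, -9); dR² = 242
sL = 90/410 = 9/41
sR = 90/242 = 45/121
mL = -1·sL + 1/2·sR = -333/9922
mR = 1/2·sL + 0·sR = 9/82

9/41 45/121 -333/9922 9/82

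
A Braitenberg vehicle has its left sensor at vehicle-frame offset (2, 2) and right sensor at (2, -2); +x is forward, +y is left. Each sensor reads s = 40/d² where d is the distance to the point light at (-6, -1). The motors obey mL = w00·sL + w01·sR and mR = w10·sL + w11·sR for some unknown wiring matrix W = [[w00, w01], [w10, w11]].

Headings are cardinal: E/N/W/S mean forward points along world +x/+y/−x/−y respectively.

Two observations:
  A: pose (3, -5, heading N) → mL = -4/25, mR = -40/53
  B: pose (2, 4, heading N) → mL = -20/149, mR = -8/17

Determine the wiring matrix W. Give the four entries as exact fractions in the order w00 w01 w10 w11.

0 -1/2 -1 0

obs A: pose=(3,-5,N) → sL=40/53, sR=8/25, mL=-4/25, mR=-40/53
obs B: pose=(2,4,N) → sL=8/17, sR=40/149, mL=-20/149, mR=-8/17
sensor matrix S = [[40/53, 8/25], [8/17, 40/149]]; det S = 174592/3356225
solve [mL_A; mL_B] = S·[w00; w01] and [mR_A; mR_B] = S·[w10; w11]:
  w00 = 0, w01 = -1/2, w10 = -1, w11 = 0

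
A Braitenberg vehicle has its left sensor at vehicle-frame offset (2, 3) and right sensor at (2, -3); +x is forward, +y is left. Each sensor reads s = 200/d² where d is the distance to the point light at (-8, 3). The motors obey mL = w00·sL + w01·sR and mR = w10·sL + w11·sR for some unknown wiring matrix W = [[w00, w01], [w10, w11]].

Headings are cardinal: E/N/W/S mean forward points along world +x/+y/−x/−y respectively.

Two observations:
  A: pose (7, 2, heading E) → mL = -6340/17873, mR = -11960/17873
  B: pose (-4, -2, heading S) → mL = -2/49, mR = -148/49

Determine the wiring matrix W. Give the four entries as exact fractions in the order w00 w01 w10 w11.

-1 1/2 -1/2 -1/2

obs A: pose=(7,2,E) → sL=200/293, sR=40/61, mL=-6340/17873, mR=-11960/17873
obs B: pose=(-4,-2,S) → sL=100/49, sR=4, mL=-2/49, mR=-148/49
sensor matrix S = [[200/293, 40/61], [100/49, 4]]; det S = 1219200/875777
solve [mL_A; mL_B] = S·[w00; w01] and [mR_A; mR_B] = S·[w10; w11]:
  w00 = -1, w01 = 1/2, w10 = -1/2, w11 = -1/2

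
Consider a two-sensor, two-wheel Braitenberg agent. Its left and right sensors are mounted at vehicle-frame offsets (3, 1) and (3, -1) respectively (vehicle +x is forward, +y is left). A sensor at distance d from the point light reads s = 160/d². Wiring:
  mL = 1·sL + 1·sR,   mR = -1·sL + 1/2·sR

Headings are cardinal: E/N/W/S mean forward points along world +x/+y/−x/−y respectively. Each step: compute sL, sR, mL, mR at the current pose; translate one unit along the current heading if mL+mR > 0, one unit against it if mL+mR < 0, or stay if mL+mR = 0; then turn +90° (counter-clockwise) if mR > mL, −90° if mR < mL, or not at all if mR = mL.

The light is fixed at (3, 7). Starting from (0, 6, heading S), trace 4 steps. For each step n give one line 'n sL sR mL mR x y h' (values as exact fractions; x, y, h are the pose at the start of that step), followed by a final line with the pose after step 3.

0 8 5 13 -11/2 0 6 S
1 32/9 160/37 2624/333 -464/333 0 5 W
2 80/13 16 288/13 24/13 -1 5 N
3 160 32 192 -144 -1 6 E
final 0 6 S

n=0: pose=(0,6,S); sL=8, sR=5; mL=13, mR=-11/2; mL+mR=15/2 → advance +1; mR−mL=-37/2 → turn -1·90°
n=1: pose=(0,5,W); sL=32/9, sR=160/37; mL=2624/333, mR=-464/333; mL+mR=240/37 → advance +1; mR−mL=-3088/333 → turn -1·90°
n=2: pose=(-1,5,N); sL=80/13, sR=16; mL=288/13, mR=24/13; mL+mR=24 → advance +1; mR−mL=-264/13 → turn -1·90°
n=3: pose=(-1,6,E); sL=160, sR=32; mL=192, mR=-144; mL+mR=48 → advance +1; mR−mL=-336 → turn -1·90°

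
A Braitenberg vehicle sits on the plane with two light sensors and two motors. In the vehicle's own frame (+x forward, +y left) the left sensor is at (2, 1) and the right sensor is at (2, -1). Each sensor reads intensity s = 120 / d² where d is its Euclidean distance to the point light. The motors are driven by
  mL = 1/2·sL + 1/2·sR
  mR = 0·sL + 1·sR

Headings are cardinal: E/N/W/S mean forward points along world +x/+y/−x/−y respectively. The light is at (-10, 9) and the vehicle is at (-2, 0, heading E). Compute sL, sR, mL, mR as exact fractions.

30/41 3/5 273/410 3/5

left sensor world pos  = (0, 1); dL² = 164
right sensor world pos = (0, -1); dR² = 200
sL = 120/164 = 30/41
sR = 120/200 = 3/5
mL = 1/2·sL + 1/2·sR = 273/410
mR = 0·sL + 1·sR = 3/5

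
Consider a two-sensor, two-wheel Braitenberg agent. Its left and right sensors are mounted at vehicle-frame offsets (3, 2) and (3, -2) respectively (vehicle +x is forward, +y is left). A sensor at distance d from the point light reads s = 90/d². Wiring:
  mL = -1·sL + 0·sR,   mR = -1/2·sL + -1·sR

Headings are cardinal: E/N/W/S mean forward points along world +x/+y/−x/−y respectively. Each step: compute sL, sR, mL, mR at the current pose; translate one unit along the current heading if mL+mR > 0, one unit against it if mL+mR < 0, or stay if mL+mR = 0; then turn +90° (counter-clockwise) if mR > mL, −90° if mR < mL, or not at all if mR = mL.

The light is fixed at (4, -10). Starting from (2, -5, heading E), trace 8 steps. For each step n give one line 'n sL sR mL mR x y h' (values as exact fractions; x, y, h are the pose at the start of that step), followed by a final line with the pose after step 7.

0 9/5 9 -9/5 -99/10 2 -5 E
1 18 90/29 -18 -351/29 1 -5 S
2 45/32 45/8 -45/32 -405/64 1 -4 E
3 90/13 2 -90/13 -71/13 0 -4 S
4 45/41 45/13 -45/41 -4275/1066 0 -3 E
5 18/5 18/13 -18/5 -207/65 -1 -3 S
6 45/52 9/4 -45/52 -279/104 -1 -2 E
7 90/41 90/89 -90/41 -7695/3649 -2 -2 S
final -2 -1 E

n=0: pose=(2,-5,E); sL=9/5, sR=9; mL=-9/5, mR=-99/10; mL+mR=-117/10 → advance -1; mR−mL=-81/10 → turn -1·90°
n=1: pose=(1,-5,S); sL=18, sR=90/29; mL=-18, mR=-351/29; mL+mR=-873/29 → advance -1; mR−mL=171/29 → turn +1·90°
n=2: pose=(1,-4,E); sL=45/32, sR=45/8; mL=-45/32, mR=-405/64; mL+mR=-495/64 → advance -1; mR−mL=-315/64 → turn -1·90°
n=3: pose=(0,-4,S); sL=90/13, sR=2; mL=-90/13, mR=-71/13; mL+mR=-161/13 → advance -1; mR−mL=19/13 → turn +1·90°
n=4: pose=(0,-3,E); sL=45/41, sR=45/13; mL=-45/41, mR=-4275/1066; mL+mR=-5445/1066 → advance -1; mR−mL=-3105/1066 → turn -1·90°
n=5: pose=(-1,-3,S); sL=18/5, sR=18/13; mL=-18/5, mR=-207/65; mL+mR=-441/65 → advance -1; mR−mL=27/65 → turn +1·90°
n=6: pose=(-1,-2,E); sL=45/52, sR=9/4; mL=-45/52, mR=-279/104; mL+mR=-369/104 → advance -1; mR−mL=-189/104 → turn -1·90°
n=7: pose=(-2,-2,S); sL=90/41, sR=90/89; mL=-90/41, mR=-7695/3649; mL+mR=-15705/3649 → advance -1; mR−mL=315/3649 → turn +1·90°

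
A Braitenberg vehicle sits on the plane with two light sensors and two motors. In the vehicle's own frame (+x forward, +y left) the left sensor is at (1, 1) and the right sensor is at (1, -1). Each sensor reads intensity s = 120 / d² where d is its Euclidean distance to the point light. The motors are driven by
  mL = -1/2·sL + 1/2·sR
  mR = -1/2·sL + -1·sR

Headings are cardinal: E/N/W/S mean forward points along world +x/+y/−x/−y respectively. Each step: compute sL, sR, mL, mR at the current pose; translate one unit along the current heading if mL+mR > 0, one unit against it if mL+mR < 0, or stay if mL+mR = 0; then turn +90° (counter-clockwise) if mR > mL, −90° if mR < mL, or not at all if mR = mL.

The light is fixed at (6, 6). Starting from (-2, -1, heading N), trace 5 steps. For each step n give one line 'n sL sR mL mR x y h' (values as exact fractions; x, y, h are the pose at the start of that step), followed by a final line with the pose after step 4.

n=0: pose=(-2,-1,N); sL=40/39, sR=24/17; mL=128/663, mR=-1276/663; mL+mR=-1148/663 → advance -1; mR−mL=-36/17 → turn -1·90°
n=1: pose=(-2,-2,E); sL=60/49, sR=12/13; mL=-96/637, mR=-978/637; mL+mR=-1074/637 → advance -1; mR−mL=-18/13 → turn -1·90°
n=2: pose=(-3,-2,S); sL=24/29, sR=120/181; mL=-432/5249, mR=-5652/5249; mL+mR=-6084/5249 → advance -1; mR−mL=-180/181 → turn -1·90°
n=3: pose=(-3,-1,W); sL=30/41, sR=15/17; mL=105/1394, mR=-870/697; mL+mR=-1635/1394 → advance -1; mR−mL=-45/34 → turn -1·90°
n=4: pose=(-2,-1,N); sL=40/39, sR=24/17; mL=128/663, mR=-1276/663; mL+mR=-1148/663 → advance -1; mR−mL=-36/17 → turn -1·90°

0 40/39 24/17 128/663 -1276/663 -2 -1 N
1 60/49 12/13 -96/637 -978/637 -2 -2 E
2 24/29 120/181 -432/5249 -5652/5249 -3 -2 S
3 30/41 15/17 105/1394 -870/697 -3 -1 W
4 40/39 24/17 128/663 -1276/663 -2 -1 N
final -2 -2 E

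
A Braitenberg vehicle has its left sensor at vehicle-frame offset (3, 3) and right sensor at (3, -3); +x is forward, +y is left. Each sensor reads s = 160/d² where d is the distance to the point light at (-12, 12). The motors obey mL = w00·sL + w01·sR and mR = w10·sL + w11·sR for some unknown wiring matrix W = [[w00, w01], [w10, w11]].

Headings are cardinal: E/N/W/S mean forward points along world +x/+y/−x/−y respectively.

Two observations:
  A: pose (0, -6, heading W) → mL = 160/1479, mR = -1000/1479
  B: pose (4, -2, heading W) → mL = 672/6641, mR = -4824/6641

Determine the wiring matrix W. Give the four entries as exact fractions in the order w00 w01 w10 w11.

obs A: pose=(0,-6,W) → sL=80/261, sR=80/153, mL=160/1479, mR=-1000/1479
obs B: pose=(4,-2,W) → sL=80/229, sR=16/29, mL=672/6641, mR=-4824/6641
sensor matrix S = [[80/261, 80/153], [80/229, 16/29]]; det S = -133120/9822039
solve [mL_A; mL_B] = S·[w00; w01] and [mR_A; mR_B] = S·[w10; w11]:
  w00 = -1/2, w01 = 1/2, w10 = -1/2, w11 = -1

-1/2 1/2 -1/2 -1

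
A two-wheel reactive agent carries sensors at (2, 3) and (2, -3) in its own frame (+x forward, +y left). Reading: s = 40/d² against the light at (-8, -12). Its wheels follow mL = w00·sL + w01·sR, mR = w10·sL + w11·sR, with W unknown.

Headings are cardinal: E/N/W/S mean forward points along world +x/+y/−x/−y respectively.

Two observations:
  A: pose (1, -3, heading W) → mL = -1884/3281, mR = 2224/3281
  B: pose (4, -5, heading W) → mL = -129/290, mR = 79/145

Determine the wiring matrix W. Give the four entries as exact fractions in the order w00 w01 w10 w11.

obs A: pose=(1,-3,W) → sL=8/17, sR=40/193, mL=-1884/3281, mR=2224/3281
obs B: pose=(4,-5,W) → sL=10/29, sR=1/5, mL=-129/290, mR=79/145
sensor matrix S = [[8/17, 40/193], [10/29, 1/5]]; det S = 10776/475745
solve [mL_A; mL_B] = S·[w00; w01] and [mR_A; mR_B] = S·[w10; w11]:
  w00 = -1, w01 = -1/2, w10 = 1, w11 = 1

-1 -1/2 1 1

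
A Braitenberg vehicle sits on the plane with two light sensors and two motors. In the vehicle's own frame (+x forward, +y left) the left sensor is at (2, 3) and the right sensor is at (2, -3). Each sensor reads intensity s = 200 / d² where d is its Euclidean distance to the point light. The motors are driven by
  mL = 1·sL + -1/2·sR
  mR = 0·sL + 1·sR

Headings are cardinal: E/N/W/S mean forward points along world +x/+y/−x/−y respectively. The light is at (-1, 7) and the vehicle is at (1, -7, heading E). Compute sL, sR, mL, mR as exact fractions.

200/137 40/61 9460/8357 40/61

left sensor world pos  = (3, -4); dL² = 137
right sensor world pos = (3, -10); dR² = 305
sL = 200/137 = 200/137
sR = 200/305 = 40/61
mL = 1·sL + -1/2·sR = 9460/8357
mR = 0·sL + 1·sR = 40/61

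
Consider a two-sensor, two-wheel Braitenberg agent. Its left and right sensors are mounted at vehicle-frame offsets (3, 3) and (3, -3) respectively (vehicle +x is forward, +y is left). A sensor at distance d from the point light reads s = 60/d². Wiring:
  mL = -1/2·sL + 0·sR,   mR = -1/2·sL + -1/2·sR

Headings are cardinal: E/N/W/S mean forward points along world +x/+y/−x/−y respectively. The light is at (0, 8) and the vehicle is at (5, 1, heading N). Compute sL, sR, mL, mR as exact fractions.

3 3/4 -3/2 -15/8

left sensor world pos  = (2, 4); dL² = 20
right sensor world pos = (8, 4); dR² = 80
sL = 60/20 = 3
sR = 60/80 = 3/4
mL = -1/2·sL + 0·sR = -3/2
mR = -1/2·sL + -1/2·sR = -15/8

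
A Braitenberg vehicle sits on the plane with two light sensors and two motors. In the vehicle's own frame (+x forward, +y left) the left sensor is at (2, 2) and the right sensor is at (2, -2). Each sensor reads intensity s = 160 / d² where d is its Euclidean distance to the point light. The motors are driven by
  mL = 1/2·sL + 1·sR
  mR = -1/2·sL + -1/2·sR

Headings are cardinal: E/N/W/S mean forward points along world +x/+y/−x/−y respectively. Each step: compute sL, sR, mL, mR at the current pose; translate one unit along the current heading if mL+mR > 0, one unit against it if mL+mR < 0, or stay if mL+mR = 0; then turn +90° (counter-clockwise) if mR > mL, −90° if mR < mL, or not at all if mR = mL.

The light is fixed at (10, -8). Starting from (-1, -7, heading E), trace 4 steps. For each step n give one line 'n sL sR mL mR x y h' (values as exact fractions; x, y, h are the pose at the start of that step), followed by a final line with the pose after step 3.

n=0: pose=(-1,-7,E); sL=16/9, sR=80/41; mL=1048/369, mR=-688/369; mL+mR=40/41 → advance +1; mR−mL=-1736/369 → turn -1·90°
n=1: pose=(0,-7,S); sL=32/13, sR=32/29; mL=880/377, mR=-672/377; mL+mR=16/29 → advance +1; mR−mL=-1552/377 → turn -1·90°
n=2: pose=(0,-8,W); sL=40/37, sR=40/37; mL=60/37, mR=-40/37; mL+mR=20/37 → advance +1; mR−mL=-100/37 → turn -1·90°
n=3: pose=(-1,-8,N); sL=160/173, sR=32/17; mL=6896/2941, mR=-4128/2941; mL+mR=16/17 → advance +1; mR−mL=-11024/2941 → turn -1·90°

0 16/9 80/41 1048/369 -688/369 -1 -7 E
1 32/13 32/29 880/377 -672/377 0 -7 S
2 40/37 40/37 60/37 -40/37 0 -8 W
3 160/173 32/17 6896/2941 -4128/2941 -1 -8 N
final -1 -7 E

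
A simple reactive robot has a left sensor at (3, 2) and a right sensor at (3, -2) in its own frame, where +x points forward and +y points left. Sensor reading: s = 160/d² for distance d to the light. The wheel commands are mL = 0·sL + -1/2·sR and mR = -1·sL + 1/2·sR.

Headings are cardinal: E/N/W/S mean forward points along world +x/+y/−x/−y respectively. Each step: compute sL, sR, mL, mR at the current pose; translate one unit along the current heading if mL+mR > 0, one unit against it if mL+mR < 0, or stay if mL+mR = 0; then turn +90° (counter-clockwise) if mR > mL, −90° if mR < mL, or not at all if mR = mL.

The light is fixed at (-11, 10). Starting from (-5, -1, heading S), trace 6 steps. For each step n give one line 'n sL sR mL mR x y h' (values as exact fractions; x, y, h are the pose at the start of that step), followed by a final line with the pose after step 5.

0 8/13 40/53 -20/53 -164/689 -5 -1 S
1 32/29 32/45 -16/45 -976/1305 -5 0 E
2 80/109 80/89 -40/89 -2760/9701 -6 0 S
3 160/113 32/37 -16/37 -4112/4181 -6 1 E
4 8/9 40/37 -20/37 -116/333 -7 1 S
5 32/17 160/149 -80/149 -3408/2533 -7 2 E
final -8 2 S

n=0: pose=(-5,-1,S); sL=8/13, sR=40/53; mL=-20/53, mR=-164/689; mL+mR=-8/13 → advance -1; mR−mL=96/689 → turn +1·90°
n=1: pose=(-5,0,E); sL=32/29, sR=32/45; mL=-16/45, mR=-976/1305; mL+mR=-32/29 → advance -1; mR−mL=-512/1305 → turn -1·90°
n=2: pose=(-6,0,S); sL=80/109, sR=80/89; mL=-40/89, mR=-2760/9701; mL+mR=-80/109 → advance -1; mR−mL=1600/9701 → turn +1·90°
n=3: pose=(-6,1,E); sL=160/113, sR=32/37; mL=-16/37, mR=-4112/4181; mL+mR=-160/113 → advance -1; mR−mL=-2304/4181 → turn -1·90°
n=4: pose=(-7,1,S); sL=8/9, sR=40/37; mL=-20/37, mR=-116/333; mL+mR=-8/9 → advance -1; mR−mL=64/333 → turn +1·90°
n=5: pose=(-7,2,E); sL=32/17, sR=160/149; mL=-80/149, mR=-3408/2533; mL+mR=-32/17 → advance -1; mR−mL=-2048/2533 → turn -1·90°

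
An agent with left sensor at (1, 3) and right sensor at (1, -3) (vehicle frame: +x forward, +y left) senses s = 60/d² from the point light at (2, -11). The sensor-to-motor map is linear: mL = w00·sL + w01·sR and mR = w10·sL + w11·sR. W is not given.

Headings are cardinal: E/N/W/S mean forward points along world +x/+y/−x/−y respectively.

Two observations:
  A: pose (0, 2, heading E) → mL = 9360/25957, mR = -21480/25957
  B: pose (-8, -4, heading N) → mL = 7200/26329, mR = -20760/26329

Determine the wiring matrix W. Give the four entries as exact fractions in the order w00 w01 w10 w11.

obs A: pose=(0,2,E) → sL=60/257, sR=60/101, mL=9360/25957, mR=-21480/25957
obs B: pose=(-8,-4,N) → sL=60/233, sR=60/113, mL=7200/26329, mR=-20760/26329
sensor matrix S = [[60/257, 60/101], [60/233, 60/113]]; det S = -19828800/683421853
solve [mL_A; mL_B] = S·[w00; w01] and [mR_A; mR_B] = S·[w10; w11]:
  w00 = -1, w01 = 1, w10 = -1, w11 = -1

-1 1 -1 -1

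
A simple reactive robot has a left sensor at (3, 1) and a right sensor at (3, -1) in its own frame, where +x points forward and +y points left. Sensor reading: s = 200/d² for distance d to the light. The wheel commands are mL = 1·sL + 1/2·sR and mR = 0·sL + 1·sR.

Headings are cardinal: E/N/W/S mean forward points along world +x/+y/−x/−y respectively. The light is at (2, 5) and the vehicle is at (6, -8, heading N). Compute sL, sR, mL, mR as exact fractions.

left sensor world pos  = (5, -5); dL² = 109
right sensor world pos = (7, -5); dR² = 125
sL = 200/109 = 200/109
sR = 200/125 = 8/5
mL = 1·sL + 1/2·sR = 1436/545
mR = 0·sL + 1·sR = 8/5

200/109 8/5 1436/545 8/5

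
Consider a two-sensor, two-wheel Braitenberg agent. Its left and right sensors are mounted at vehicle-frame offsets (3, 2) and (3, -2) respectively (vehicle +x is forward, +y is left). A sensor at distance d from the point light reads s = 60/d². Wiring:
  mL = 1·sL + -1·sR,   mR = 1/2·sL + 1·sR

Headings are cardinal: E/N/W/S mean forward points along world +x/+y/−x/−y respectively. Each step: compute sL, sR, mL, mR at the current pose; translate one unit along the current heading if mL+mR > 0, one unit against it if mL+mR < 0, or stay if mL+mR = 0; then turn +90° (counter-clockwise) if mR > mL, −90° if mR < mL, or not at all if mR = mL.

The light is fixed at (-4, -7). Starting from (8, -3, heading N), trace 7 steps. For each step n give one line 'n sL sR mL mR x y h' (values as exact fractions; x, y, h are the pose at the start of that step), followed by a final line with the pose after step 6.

n=0: pose=(8,-3,N); sL=60/149, sR=12/49; mL=1152/7301, mR=3258/7301; mL+mR=90/149 → advance +1; mR−mL=2106/7301 → turn +1·90°
n=1: pose=(8,-2,W); sL=2/3, sR=6/13; mL=8/39, mR=31/39; mL+mR=1 → advance +1; mR−mL=23/39 → turn +1·90°
n=2: pose=(7,-2,S); sL=60/173, sR=12/17; mL=-1056/2941, mR=2586/2941; mL+mR=90/173 → advance +1; mR−mL=3642/2941 → turn +1·90°
n=3: pose=(7,-3,E); sL=15/58, sR=3/10; mL=-6/145, mR=249/580; mL+mR=45/116 → advance +1; mR−mL=273/580 → turn +1·90°
n=4: pose=(8,-3,N); sL=60/149, sR=12/49; mL=1152/7301, mR=3258/7301; mL+mR=90/149 → advance +1; mR−mL=2106/7301 → turn +1·90°
n=5: pose=(8,-2,W); sL=2/3, sR=6/13; mL=8/39, mR=31/39; mL+mR=1 → advance +1; mR−mL=23/39 → turn +1·90°
n=6: pose=(7,-2,S); sL=60/173, sR=12/17; mL=-1056/2941, mR=2586/2941; mL+mR=90/173 → advance +1; mR−mL=3642/2941 → turn +1·90°

0 60/149 12/49 1152/7301 3258/7301 8 -3 N
1 2/3 6/13 8/39 31/39 8 -2 W
2 60/173 12/17 -1056/2941 2586/2941 7 -2 S
3 15/58 3/10 -6/145 249/580 7 -3 E
4 60/149 12/49 1152/7301 3258/7301 8 -3 N
5 2/3 6/13 8/39 31/39 8 -2 W
6 60/173 12/17 -1056/2941 2586/2941 7 -2 S
final 7 -3 E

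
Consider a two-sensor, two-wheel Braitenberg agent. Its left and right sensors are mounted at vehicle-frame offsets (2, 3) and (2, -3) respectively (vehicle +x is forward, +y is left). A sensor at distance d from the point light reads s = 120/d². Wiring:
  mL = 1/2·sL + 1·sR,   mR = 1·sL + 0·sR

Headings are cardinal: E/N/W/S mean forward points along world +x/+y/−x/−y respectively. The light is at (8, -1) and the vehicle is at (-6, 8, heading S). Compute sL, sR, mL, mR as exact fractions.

left sensor world pos  = (-3, 6); dL² = 170
right sensor world pos = (-9, 6); dR² = 338
sL = 120/170 = 12/17
sR = 120/338 = 60/169
mL = 1/2·sL + 1·sR = 2034/2873
mR = 1·sL + 0·sR = 12/17

12/17 60/169 2034/2873 12/17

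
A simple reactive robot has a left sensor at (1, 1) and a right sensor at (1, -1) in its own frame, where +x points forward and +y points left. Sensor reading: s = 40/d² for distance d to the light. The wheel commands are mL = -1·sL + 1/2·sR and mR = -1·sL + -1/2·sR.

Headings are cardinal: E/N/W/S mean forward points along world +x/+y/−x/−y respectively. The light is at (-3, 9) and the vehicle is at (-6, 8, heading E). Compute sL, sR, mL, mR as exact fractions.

10 5 -15/2 -25/2

left sensor world pos  = (-5, 9); dL² = 4
right sensor world pos = (-5, 7); dR² = 8
sL = 40/4 = 10
sR = 40/8 = 5
mL = -1·sL + 1/2·sR = -15/2
mR = -1·sL + -1/2·sR = -25/2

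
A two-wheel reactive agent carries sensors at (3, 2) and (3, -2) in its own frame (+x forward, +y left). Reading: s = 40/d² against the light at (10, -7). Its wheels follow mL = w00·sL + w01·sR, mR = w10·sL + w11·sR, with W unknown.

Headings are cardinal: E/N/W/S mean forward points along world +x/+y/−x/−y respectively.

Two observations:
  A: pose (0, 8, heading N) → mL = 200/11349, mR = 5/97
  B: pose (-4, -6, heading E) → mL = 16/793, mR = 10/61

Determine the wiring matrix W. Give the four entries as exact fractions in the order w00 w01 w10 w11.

-1 1 0 1/2

obs A: pose=(0,8,N) → sL=10/117, sR=10/97, mL=200/11349, mR=5/97
obs B: pose=(-4,-6,E) → sL=4/13, sR=20/61, mL=16/793, mR=10/61
sensor matrix S = [[10/117, 10/97], [4/13, 20/61]]; det S = -2560/692289
solve [mL_A; mL_B] = S·[w00; w01] and [mR_A; mR_B] = S·[w10; w11]:
  w00 = -1, w01 = 1, w10 = 0, w11 = 1/2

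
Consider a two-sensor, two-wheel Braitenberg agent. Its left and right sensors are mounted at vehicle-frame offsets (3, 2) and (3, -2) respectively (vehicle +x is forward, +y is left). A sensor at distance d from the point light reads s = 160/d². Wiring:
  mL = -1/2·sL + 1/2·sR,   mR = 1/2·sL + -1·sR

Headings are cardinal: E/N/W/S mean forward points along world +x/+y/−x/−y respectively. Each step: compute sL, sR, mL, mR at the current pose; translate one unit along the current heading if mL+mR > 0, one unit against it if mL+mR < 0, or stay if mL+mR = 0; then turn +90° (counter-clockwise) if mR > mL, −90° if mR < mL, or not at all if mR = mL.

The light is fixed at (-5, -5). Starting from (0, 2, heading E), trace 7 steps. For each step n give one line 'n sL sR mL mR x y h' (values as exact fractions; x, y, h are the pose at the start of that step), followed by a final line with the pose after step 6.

0 32/29 160/89 896/2581 -3216/2581 0 2 E
1 40/13 8 32/13 -84/13 -1 2 S
2 160/37 160/101 -5120/3737 2160/3737 -1 3 W
3 80/37 80/17 800/629 -2280/629 0 3 S
4 160/53 32/25 -1152/1325 304/1325 0 4 W
5 8/5 40/13 48/65 -148/65 1 4 S
6 160/73 160/153 -6400/11169 560/11169 1 5 W
final 2 5 S

n=0: pose=(0,2,E); sL=32/29, sR=160/89; mL=896/2581, mR=-3216/2581; mL+mR=-80/89 → advance -1; mR−mL=-4112/2581 → turn -1·90°
n=1: pose=(-1,2,S); sL=40/13, sR=8; mL=32/13, mR=-84/13; mL+mR=-4 → advance -1; mR−mL=-116/13 → turn -1·90°
n=2: pose=(-1,3,W); sL=160/37, sR=160/101; mL=-5120/3737, mR=2160/3737; mL+mR=-80/101 → advance -1; mR−mL=7280/3737 → turn +1·90°
n=3: pose=(0,3,S); sL=80/37, sR=80/17; mL=800/629, mR=-2280/629; mL+mR=-40/17 → advance -1; mR−mL=-3080/629 → turn -1·90°
n=4: pose=(0,4,W); sL=160/53, sR=32/25; mL=-1152/1325, mR=304/1325; mL+mR=-16/25 → advance -1; mR−mL=1456/1325 → turn +1·90°
n=5: pose=(1,4,S); sL=8/5, sR=40/13; mL=48/65, mR=-148/65; mL+mR=-20/13 → advance -1; mR−mL=-196/65 → turn -1·90°
n=6: pose=(1,5,W); sL=160/73, sR=160/153; mL=-6400/11169, mR=560/11169; mL+mR=-80/153 → advance -1; mR−mL=2320/3723 → turn +1·90°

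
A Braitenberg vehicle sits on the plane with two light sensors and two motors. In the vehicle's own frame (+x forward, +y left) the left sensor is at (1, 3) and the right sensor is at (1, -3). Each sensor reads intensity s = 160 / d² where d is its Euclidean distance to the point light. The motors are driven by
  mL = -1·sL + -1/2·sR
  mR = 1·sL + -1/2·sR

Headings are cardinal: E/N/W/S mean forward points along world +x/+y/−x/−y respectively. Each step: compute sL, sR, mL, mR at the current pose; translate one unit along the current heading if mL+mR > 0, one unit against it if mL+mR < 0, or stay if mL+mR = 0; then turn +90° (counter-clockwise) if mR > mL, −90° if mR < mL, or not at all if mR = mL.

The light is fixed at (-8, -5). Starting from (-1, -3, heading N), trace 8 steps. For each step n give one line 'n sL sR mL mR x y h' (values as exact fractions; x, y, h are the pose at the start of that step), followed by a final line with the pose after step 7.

0 32/5 160/109 -3888/545 3088/545 -1 -3 N
1 4 40/13 -72/13 32/13 -1 -4 W
2 160/121 32/5 -2736/605 -1136/605 0 -4 S
3 80/53 80/41 -5400/2173 1160/2173 0 -3 E
4 32/5 160/109 -3888/545 3088/545 -1 -3 N
5 4 40/13 -72/13 32/13 -1 -4 W
6 160/121 32/5 -2736/605 -1136/605 0 -4 S
7 80/53 80/41 -5400/2173 1160/2173 0 -3 E
final -1 -3 N

n=0: pose=(-1,-3,N); sL=32/5, sR=160/109; mL=-3888/545, mR=3088/545; mL+mR=-160/109 → advance -1; mR−mL=64/5 → turn +1·90°
n=1: pose=(-1,-4,W); sL=4, sR=40/13; mL=-72/13, mR=32/13; mL+mR=-40/13 → advance -1; mR−mL=8 → turn +1·90°
n=2: pose=(0,-4,S); sL=160/121, sR=32/5; mL=-2736/605, mR=-1136/605; mL+mR=-32/5 → advance -1; mR−mL=320/121 → turn +1·90°
n=3: pose=(0,-3,E); sL=80/53, sR=80/41; mL=-5400/2173, mR=1160/2173; mL+mR=-80/41 → advance -1; mR−mL=160/53 → turn +1·90°
n=4: pose=(-1,-3,N); sL=32/5, sR=160/109; mL=-3888/545, mR=3088/545; mL+mR=-160/109 → advance -1; mR−mL=64/5 → turn +1·90°
n=5: pose=(-1,-4,W); sL=4, sR=40/13; mL=-72/13, mR=32/13; mL+mR=-40/13 → advance -1; mR−mL=8 → turn +1·90°
n=6: pose=(0,-4,S); sL=160/121, sR=32/5; mL=-2736/605, mR=-1136/605; mL+mR=-32/5 → advance -1; mR−mL=320/121 → turn +1·90°
n=7: pose=(0,-3,E); sL=80/53, sR=80/41; mL=-5400/2173, mR=1160/2173; mL+mR=-80/41 → advance -1; mR−mL=160/53 → turn +1·90°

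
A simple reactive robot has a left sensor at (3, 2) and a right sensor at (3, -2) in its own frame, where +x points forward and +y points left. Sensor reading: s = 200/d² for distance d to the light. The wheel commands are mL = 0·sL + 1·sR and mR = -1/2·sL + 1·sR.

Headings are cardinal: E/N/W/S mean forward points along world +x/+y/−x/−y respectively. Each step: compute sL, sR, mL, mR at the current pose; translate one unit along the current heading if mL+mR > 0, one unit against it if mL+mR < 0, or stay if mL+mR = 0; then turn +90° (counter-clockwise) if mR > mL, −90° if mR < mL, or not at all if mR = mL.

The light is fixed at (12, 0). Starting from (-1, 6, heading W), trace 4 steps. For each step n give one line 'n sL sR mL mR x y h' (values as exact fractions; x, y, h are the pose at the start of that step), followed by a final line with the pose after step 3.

n=0: pose=(-1,6,W); sL=25/34, sR=5/8; mL=5/8, mR=35/136; mL+mR=15/17 → advance +1; mR−mL=-25/68 → turn -1·90°
n=1: pose=(-2,6,N); sL=200/337, sR=8/9; mL=8/9, mR=1796/3033; mL+mR=4492/3033 → advance +1; mR−mL=-100/337 → turn -1·90°
n=2: pose=(-2,7,E); sL=100/101, sR=100/73; mL=100/73, mR=6450/7373; mL+mR=16550/7373 → advance +1; mR−mL=-50/101 → turn -1·90°
n=3: pose=(-1,7,S); sL=200/137, sR=200/241; mL=200/241, mR=3300/33017; mL+mR=30700/33017 → advance +1; mR−mL=-100/137 → turn -1·90°

0 25/34 5/8 5/8 35/136 -1 6 W
1 200/337 8/9 8/9 1796/3033 -2 6 N
2 100/101 100/73 100/73 6450/7373 -2 7 E
3 200/137 200/241 200/241 3300/33017 -1 7 S
final -1 6 W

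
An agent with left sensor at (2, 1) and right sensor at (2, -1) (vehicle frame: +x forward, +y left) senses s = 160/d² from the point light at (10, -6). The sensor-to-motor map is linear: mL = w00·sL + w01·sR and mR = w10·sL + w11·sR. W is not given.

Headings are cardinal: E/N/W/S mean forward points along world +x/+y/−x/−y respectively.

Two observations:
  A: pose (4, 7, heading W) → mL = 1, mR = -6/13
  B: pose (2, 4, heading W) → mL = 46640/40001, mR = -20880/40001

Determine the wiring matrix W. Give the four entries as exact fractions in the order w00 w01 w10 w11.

1/2 1 -1 1/2

obs A: pose=(4,7,W) → sL=10/13, sR=8/13, mL=1, mR=-6/13
obs B: pose=(2,4,W) → sL=160/181, sR=160/221, mL=46640/40001, mR=-20880/40001
sensor matrix S = [[10/13, 8/13], [160/181, 160/221]]; det S = 6720/520013
solve [mL_A; mL_B] = S·[w00; w01] and [mR_A; mR_B] = S·[w10; w11]:
  w00 = 1/2, w01 = 1, w10 = -1, w11 = 1/2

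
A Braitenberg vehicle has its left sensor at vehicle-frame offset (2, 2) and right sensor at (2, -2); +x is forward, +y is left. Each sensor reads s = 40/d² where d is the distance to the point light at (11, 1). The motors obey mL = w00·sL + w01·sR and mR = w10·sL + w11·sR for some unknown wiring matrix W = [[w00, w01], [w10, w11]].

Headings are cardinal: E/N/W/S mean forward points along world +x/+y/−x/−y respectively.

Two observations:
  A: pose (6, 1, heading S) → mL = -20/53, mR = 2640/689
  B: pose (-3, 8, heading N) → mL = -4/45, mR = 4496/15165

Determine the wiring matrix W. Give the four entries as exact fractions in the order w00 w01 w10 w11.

obs A: pose=(6,1,S) → sL=40/13, sR=40/53, mL=-20/53, mR=2640/689
obs B: pose=(-3,8,N) → sL=40/337, sR=8/45, mL=-4/45, mR=4496/15165
sensor matrix S = [[40/13, 40/53], [40/337, 8/45]]; det S = 955904/2089737
solve [mL_A; mL_B] = S·[w00; w01] and [mR_A; mR_B] = S·[w10; w11]:
  w00 = 0, w01 = -1/2, w10 = 1, w11 = 1

0 -1/2 1 1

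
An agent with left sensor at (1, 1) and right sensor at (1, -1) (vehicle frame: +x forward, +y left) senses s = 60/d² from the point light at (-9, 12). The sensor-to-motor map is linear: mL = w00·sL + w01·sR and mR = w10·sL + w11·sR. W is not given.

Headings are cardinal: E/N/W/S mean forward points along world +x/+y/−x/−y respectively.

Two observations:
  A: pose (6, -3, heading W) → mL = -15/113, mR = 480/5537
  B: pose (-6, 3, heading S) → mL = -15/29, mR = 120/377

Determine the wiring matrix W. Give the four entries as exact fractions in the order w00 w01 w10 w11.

obs A: pose=(6,-3,W) → sL=15/113, sR=15/98, mL=-15/113, mR=480/5537
obs B: pose=(-6,3,S) → sL=15/29, sR=15/26, mL=-15/29, mR=120/377
sensor matrix S = [[15/113, 15/98], [15/29, 15/26]]; det S = -5400/2087449
solve [mL_A; mL_B] = S·[w00; w01] and [mR_A; mR_B] = S·[w10; w11]:
  w00 = -1, w01 = 0, w10 = -1/2, w11 = 1

-1 0 -1/2 1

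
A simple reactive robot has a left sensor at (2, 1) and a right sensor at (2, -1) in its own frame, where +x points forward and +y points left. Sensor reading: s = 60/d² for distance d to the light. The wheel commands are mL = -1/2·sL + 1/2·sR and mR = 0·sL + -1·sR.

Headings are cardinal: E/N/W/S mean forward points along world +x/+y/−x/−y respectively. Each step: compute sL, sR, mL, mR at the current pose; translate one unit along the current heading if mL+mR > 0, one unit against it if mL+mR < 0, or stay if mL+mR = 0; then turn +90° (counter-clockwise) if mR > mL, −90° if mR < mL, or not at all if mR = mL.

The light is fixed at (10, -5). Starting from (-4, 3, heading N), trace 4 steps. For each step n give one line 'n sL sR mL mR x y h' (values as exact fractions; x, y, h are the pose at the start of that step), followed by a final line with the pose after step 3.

n=0: pose=(-4,3,N); sL=12/65, sR=60/269; mL=336/17485, mR=-60/269; mL+mR=-3564/17485 → advance -1; mR−mL=-4236/17485 → turn -1·90°
n=1: pose=(-4,2,E); sL=15/52, sR=1/3; mL=7/312, mR=-1/3; mL+mR=-97/312 → advance -1; mR−mL=-37/104 → turn -1·90°
n=2: pose=(-5,2,S); sL=60/221, sR=60/281; mL=-1800/62101, mR=-60/281; mL+mR=-15060/62101 → advance -1; mR−mL=-11460/62101 → turn -1·90°
n=3: pose=(-5,3,W); sL=30/169, sR=6/37; mL=-48/6253, mR=-6/37; mL+mR=-1062/6253 → advance -1; mR−mL=-966/6253 → turn -1·90°

0 12/65 60/269 336/17485 -60/269 -4 3 N
1 15/52 1/3 7/312 -1/3 -4 2 E
2 60/221 60/281 -1800/62101 -60/281 -5 2 S
3 30/169 6/37 -48/6253 -6/37 -5 3 W
final -4 3 N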